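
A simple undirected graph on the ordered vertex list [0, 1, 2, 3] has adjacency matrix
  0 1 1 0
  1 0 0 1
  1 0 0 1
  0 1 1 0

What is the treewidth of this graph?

2

A width-2 tree decomposition is:
Bags: B1 = {0, 1, 3}  B2 = {0, 2, 3}
Tree: B1–B2
The largest bag has 3 vertices, giving width 2; this decomposition certifies tw(G) ≤ 2. For the lower bound, G contains the cycle 3–1–0–2–3, so G is not a forest; only forests have treewidth ≤ 1, hence tw(G) ≥ 2. Therefore the treewidth is 2.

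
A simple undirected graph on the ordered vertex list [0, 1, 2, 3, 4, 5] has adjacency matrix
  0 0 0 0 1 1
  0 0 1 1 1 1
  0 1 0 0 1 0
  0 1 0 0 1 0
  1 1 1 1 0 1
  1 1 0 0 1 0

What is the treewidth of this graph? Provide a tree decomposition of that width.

Treewidth 2.
Bags: B1 = {1, 4, 5}  B2 = {1, 3, 4}  B3 = {1, 2, 4}  B4 = {0, 4, 5}
Tree: B1–B2, B2–B3, B1–B4

Every bag has size at most 3, so the width is 3 − 1 = 2 and tw(G) ≤ 2. For the lower bound, the 3 vertices {0, 4, 5} are pairwise adjacent, and any tree decomposition puts a clique entirely inside one bag — forcing width ≥ 2. Combining the bounds, tw(G) = 2.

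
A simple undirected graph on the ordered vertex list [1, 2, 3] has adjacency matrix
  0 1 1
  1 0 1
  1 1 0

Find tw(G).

2

A width-2 tree decomposition is:
Bags: B1 = {1, 2, 3}
Tree: (single bag)
A single bag containing all 3 vertices is trivially a valid decomposition of width 2. On the other hand G contains the 3-clique {1, 2, 3}. A clique must lie in a single bag of any decomposition, so no decomposition can have width below 2. Combining the bounds, tw(G) = 2.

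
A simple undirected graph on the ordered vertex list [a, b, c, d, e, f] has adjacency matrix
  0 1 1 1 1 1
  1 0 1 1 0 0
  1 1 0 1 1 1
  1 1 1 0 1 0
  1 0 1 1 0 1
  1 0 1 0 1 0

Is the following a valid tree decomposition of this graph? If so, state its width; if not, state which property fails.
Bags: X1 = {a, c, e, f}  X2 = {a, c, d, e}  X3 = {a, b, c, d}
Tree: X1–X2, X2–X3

Yes; width 3.

Every vertex of G appears in some bag (union = {a, b, c, d, e, f}); every edge is covered by a bag; and for each vertex v the set of bags containing v is connected in the bag tree. The decomposition is therefore valid. The largest bag has 4 vertices, so the width is 3.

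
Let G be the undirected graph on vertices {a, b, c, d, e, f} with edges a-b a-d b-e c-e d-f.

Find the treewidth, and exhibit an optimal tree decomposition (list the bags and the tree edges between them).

Every bag has size at most 2, so the width is 2 − 1 = 1 and tw(G) ≤ 1. G has an edge, so its treewidth is at least 1. Combining the bounds, tw(G) = 1.

Treewidth 1.
One such decomposition:
Bags: B1 = {c, e}  B2 = {b, e}  B3 = {a, b}  B4 = {a, d}  B5 = {d, f}
Tree: B1–B2, B2–B3, B3–B4, B4–B5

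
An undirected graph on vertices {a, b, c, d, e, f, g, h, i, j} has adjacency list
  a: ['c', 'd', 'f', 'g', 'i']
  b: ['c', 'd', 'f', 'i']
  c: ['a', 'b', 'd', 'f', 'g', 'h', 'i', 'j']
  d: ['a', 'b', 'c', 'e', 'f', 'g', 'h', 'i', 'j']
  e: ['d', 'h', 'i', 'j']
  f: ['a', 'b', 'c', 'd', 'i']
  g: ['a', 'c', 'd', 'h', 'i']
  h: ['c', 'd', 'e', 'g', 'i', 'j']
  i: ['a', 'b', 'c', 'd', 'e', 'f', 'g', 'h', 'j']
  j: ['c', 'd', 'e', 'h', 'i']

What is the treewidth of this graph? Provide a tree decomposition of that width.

Treewidth 4.
One such decomposition:
Bags: B1 = {c, d, g, h, i}  B2 = {a, c, d, g, i}  B3 = {c, d, h, i, j}  B4 = {a, c, d, f, i}  B5 = {d, e, h, i, j}  B6 = {b, c, d, f, i}
Tree: B1–B2, B1–B3, B2–B4, B3–B5, B4–B6

Each bag holds 5 vertices, so the decomposition has width 4, which upper-bounds the treewidth. Conversely, {d, e, h, i, j} is a clique of size 5, and the vertices of any clique must share a bag in every tree decomposition; so some bag has ≥ 5 vertices and tw(G) ≥ 4. Hence tw(G) = 4 exactly.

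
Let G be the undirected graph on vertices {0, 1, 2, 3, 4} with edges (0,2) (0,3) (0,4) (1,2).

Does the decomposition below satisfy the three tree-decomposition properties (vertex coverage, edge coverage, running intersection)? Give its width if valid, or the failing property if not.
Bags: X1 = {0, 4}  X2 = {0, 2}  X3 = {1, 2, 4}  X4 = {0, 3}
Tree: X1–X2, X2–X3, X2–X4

A tree decomposition must satisfy three properties: every vertex lies in some bag; for every edge, both endpoints lie together in some bag; and for every vertex, the bags containing it form a connected subtree. Here bags containing vertex 4 are not connected in the tree, so the decomposition is invalid.

No — bags containing vertex 4 are not connected in the tree.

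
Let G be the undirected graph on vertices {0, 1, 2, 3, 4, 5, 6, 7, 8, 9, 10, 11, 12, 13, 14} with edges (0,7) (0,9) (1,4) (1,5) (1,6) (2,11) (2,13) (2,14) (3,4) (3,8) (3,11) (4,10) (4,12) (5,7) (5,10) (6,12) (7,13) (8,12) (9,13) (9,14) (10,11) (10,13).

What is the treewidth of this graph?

A width-3 tree decomposition is:
Bags: B1 = {0, 2, 9, 14}  B2 = {0, 2, 9, 13}  B3 = {0, 2, 7, 13}  B4 = {2, 7, 11, 13}  B5 = {7, 10, 11, 13}  B6 = {5, 7, 10, 11}  B7 = {3, 5, 10, 11}  B8 = {3, 4, 5, 10}  B9 = {1, 3, 4, 5}  B10 = {1, 3, 4, 8}  B11 = {1, 4, 8, 12}  B12 = {1, 6, 8, 12}
Tree: B1–B2, B2–B3, B3–B4, B4–B5, B5–B6, B6–B7, B7–B8, B8–B9, B9–B10, B10–B11, B11–B12
The largest bag has 4 vertices, giving width 3; this decomposition certifies tw(G) ≤ 3. For the lower bound: the 4 vertex sets {0,9,14}, {2}, {13}, {5,7,10,11} are disjoint, each induces a connected subgraph, and every pair is joined by at least one edge of G. Contracting each set to a single vertex therefore yields K_{4} as a minor, and since treewidth is minor-monotone, tw(G) ≥ tw(K_{4}) = 3. Combining the bounds, tw(G) = 3.

3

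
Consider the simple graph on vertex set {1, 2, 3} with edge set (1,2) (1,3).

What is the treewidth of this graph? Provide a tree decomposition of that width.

Treewidth 1.
Bags: B1 = {1, 2}  B2 = {1, 3}
Tree: B1–B2

Every bag has size at most 2, so the width is 2 − 1 = 1 and tw(G) ≤ 1. Since G has at least one edge (e.g. 2–1), it is not an edgeless graph, so tw(G) ≥ 1. Therefore the treewidth is 1.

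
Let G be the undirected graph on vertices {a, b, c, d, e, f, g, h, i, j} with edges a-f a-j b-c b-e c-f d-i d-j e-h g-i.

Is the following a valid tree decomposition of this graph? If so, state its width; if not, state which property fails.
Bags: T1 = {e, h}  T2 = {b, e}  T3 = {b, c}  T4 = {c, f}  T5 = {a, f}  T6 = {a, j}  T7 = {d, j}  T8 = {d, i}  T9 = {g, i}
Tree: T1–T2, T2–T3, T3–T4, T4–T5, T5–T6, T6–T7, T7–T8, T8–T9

Yes; width 1.

Checking the three conditions: (i) the bags cover all of {a, b, c, d, e, f, g, h, i, j}; (ii) for each edge, some bag contains both endpoints; (iii) the bags containing any fixed vertex form a subtree. All hold, so the decomposition is valid with width 2 − 1 = 1.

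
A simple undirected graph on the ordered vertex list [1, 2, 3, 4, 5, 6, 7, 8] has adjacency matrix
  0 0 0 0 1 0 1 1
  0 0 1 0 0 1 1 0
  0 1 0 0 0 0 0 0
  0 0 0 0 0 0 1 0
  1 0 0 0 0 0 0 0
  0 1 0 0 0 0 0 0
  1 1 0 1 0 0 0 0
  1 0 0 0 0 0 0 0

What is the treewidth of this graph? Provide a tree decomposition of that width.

Treewidth 1.
Bags: B1 = {1, 7}  B2 = {1, 5}  B3 = {4, 7}  B4 = {2, 7}  B5 = {2, 3}  B6 = {2, 6}  B7 = {1, 8}
Tree: B1–B2, B1–B3, B3–B4, B4–B5, B5–B6, B2–B7

Every bag has size at most 2, so the width is 2 − 1 = 1 and tw(G) ≤ 1. Any graph with an edge has treewidth ≥ 1, and G has the edge 1–7. Combining the bounds, tw(G) = 1.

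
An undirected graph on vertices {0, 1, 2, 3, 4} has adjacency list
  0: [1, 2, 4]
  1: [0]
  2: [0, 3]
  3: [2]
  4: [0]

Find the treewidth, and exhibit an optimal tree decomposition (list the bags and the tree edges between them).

Every bag has size at most 2, so the width is 2 − 1 = 1 and tw(G) ≤ 1. Any graph with an edge has treewidth ≥ 1, and G has the edge 0–2. Hence tw(G) = 1 exactly.

Treewidth 1.
Bags: B1 = {0, 2}  B2 = {0, 1}  B3 = {2, 3}  B4 = {0, 4}
Tree: B1–B2, B1–B3, B2–B4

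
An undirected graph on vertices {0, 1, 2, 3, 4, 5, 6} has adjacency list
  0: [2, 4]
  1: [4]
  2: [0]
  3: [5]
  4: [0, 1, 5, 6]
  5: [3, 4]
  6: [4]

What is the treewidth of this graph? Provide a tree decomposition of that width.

Treewidth 1.
One such decomposition:
Bags: B1 = {0, 4}  B2 = {4, 6}  B3 = {1, 4}  B4 = {4, 5}  B5 = {3, 5}  B6 = {0, 2}
Tree: B1–B2, B1–B3, B2–B4, B4–B5, B1–B6

The largest bag has 2 vertices, giving width 1; this decomposition certifies tw(G) ≤ 1. G has an edge, so its treewidth is at least 1. Combining the bounds, tw(G) = 1.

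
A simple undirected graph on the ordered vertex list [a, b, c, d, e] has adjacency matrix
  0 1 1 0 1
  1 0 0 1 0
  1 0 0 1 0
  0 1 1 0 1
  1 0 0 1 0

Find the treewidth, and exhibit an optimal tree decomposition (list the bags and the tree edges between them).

Each bag holds 3 vertices, so the decomposition has width 2, which upper-bounds the treewidth. The edges b–a–c–d–b form a cycle, so G is not a tree and its treewidth is at least 2. The upper and lower bounds meet at 2, so that is the treewidth.

Treewidth 2.
Bags: B1 = {a, b, d}  B2 = {a, c, d}  B3 = {a, d, e}
Tree: B1–B2, B2–B3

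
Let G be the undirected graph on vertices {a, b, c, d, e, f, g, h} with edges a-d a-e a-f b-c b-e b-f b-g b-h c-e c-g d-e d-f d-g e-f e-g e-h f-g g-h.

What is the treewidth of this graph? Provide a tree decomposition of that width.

Each bag holds 4 vertices, so the decomposition has width 3, which upper-bounds the treewidth. Conversely, {d, e, f, g} is a clique of size 4, and the vertices of any clique must share a bag in every tree decomposition; so some bag has ≥ 4 vertices and tw(G) ≥ 3. Hence tw(G) = 3 exactly.

Treewidth 3.
One optimal decomposition is:
Bags: B1 = {d, e, f, g}  B2 = {a, d, e, f}  B3 = {b, e, f, g}  B4 = {b, e, g, h}  B5 = {b, c, e, g}
Tree: B1–B2, B1–B3, B3–B4, B3–B5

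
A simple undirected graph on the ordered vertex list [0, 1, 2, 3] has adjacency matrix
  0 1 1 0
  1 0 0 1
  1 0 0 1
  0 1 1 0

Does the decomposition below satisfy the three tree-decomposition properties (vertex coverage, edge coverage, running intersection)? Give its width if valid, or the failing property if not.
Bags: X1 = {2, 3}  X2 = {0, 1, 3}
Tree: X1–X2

A tree decomposition must satisfy three properties: every vertex lies in some bag; for every edge, both endpoints lie together in some bag; and for every vertex, the bags containing it form a connected subtree. Here edge (0,2) lies in no bag, so the decomposition is invalid.

No — edge (0,2) lies in no bag.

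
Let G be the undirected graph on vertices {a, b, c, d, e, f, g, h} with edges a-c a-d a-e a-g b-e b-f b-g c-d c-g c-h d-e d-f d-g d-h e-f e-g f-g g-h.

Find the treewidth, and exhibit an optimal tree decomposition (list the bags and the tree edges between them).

Treewidth 3.
One optimal decomposition is:
Bags: B1 = {a, d, e, g}  B2 = {a, c, d, g}  B3 = {d, e, f, g}  B4 = {c, d, g, h}  B5 = {b, e, f, g}
Tree: B1–B2, B1–B3, B2–B4, B3–B5

Every bag has size at most 4, so the width is 4 − 1 = 3 and tw(G) ≤ 3. On the other hand G contains the 4-clique {d, e, f, g}. A clique must lie in a single bag of any decomposition, so no decomposition can have width below 3. Combining the bounds, tw(G) = 3.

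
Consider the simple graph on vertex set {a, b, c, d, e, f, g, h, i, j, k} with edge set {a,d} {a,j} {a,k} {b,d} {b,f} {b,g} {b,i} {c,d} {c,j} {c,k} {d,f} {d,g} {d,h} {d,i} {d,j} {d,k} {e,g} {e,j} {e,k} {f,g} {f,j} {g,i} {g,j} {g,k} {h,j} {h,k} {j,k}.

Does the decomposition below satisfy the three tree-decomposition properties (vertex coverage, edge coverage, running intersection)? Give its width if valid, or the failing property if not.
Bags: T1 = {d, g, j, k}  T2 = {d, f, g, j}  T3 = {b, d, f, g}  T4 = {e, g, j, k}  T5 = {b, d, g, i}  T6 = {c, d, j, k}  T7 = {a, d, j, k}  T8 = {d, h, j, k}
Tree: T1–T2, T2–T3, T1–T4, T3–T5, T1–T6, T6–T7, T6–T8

Checking the three conditions: (i) the bags cover all of {a, b, c, d, e, f, g, h, i, j, k}; (ii) for each edge, some bag contains both endpoints; (iii) the bags containing any fixed vertex form a subtree. All hold, so the decomposition is valid with width 4 − 1 = 3.

Yes; width 3.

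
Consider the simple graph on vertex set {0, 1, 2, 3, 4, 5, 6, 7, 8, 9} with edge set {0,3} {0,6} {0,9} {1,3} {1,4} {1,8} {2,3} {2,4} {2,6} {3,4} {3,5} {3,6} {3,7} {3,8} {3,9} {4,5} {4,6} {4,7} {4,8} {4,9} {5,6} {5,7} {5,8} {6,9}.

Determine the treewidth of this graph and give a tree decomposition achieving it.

Treewidth 3.
One optimal decomposition is:
Bags: B1 = {3, 4, 5, 6}  B2 = {2, 3, 4, 6}  B3 = {3, 4, 5, 8}  B4 = {3, 4, 6, 9}  B5 = {0, 3, 6, 9}  B6 = {3, 4, 5, 7}  B7 = {1, 3, 4, 8}
Tree: B1–B2, B1–B3, B1–B4, B4–B5, B3–B6, B3–B7

Every bag has size at most 4, so the width is 4 − 1 = 3 and tw(G) ≤ 3. On the other hand G contains the 4-clique {0, 3, 6, 9}. A clique must lie in a single bag of any decomposition, so no decomposition can have width below 3. Therefore the treewidth is 3.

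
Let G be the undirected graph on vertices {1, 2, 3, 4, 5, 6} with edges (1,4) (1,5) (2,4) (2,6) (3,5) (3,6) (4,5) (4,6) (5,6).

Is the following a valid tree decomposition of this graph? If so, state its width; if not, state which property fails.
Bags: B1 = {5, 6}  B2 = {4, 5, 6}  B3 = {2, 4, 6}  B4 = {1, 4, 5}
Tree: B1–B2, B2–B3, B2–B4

No — vertex 3 appears in no bag.

A tree decomposition must satisfy three properties: every vertex lies in some bag; for every edge, both endpoints lie together in some bag; and for every vertex, the bags containing it form a connected subtree. Here vertex 3 appears in no bag, so the decomposition is invalid.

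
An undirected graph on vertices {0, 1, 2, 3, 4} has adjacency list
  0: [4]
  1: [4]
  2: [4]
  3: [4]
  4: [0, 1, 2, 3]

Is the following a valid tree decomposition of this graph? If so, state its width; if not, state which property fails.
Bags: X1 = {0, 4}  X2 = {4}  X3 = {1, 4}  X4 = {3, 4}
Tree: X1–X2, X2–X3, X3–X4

No — vertex 2 appears in no bag.

A tree decomposition must satisfy three properties: every vertex lies in some bag; for every edge, both endpoints lie together in some bag; and for every vertex, the bags containing it form a connected subtree. Here vertex 2 appears in no bag, so the decomposition is invalid.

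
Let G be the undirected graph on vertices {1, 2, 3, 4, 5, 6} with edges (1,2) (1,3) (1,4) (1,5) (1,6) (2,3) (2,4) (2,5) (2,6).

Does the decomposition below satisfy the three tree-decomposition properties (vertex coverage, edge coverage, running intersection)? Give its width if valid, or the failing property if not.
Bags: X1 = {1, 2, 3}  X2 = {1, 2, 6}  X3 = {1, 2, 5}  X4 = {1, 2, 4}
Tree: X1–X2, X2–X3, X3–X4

Yes; width 2.

Every vertex of G appears in some bag (union = {1, 2, 3, 4, 5, 6}); every edge is covered by a bag; and for each vertex v the set of bags containing v is connected in the bag tree. The decomposition is therefore valid. The largest bag has 3 vertices, so the width is 2.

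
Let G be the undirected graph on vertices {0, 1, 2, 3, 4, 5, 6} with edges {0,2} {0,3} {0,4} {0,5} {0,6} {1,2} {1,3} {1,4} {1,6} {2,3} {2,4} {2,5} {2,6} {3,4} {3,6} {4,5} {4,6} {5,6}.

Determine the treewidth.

A width-4 tree decomposition is:
Bags: B1 = {1, 2, 3, 4, 6}  B2 = {0, 2, 3, 4, 6}  B3 = {0, 2, 4, 5, 6}
Tree: B1–B2, B2–B3
Every bag has size at most 5, so the width is 5 − 1 = 4 and tw(G) ≤ 4. For the lower bound, the 5 vertices {0, 2, 3, 4, 6} are pairwise adjacent, and any tree decomposition puts a clique entirely inside one bag — forcing width ≥ 4. Hence tw(G) = 4 exactly.

4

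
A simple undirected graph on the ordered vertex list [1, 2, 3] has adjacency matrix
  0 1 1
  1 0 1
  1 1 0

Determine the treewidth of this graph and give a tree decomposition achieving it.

Treewidth 2.
One such decomposition:
Bags: B1 = {1, 2, 3}
Tree: (single bag)

A single bag containing all 3 vertices is trivially a valid decomposition of width 2. For the lower bound, the 3 vertices {1, 2, 3} are pairwise adjacent, and any tree decomposition puts a clique entirely inside one bag — forcing width ≥ 2. Hence tw(G) = 2 exactly.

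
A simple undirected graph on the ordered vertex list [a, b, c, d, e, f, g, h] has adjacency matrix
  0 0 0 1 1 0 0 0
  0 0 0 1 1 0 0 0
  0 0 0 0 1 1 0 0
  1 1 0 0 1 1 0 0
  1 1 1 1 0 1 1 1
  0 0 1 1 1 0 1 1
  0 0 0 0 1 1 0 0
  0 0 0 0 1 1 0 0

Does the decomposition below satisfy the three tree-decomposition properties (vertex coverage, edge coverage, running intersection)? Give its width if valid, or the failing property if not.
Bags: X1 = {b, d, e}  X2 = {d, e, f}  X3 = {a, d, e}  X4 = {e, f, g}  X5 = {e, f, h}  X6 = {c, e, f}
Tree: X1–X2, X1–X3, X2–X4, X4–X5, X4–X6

Yes; width 2.

Vertex coverage: the bags together contain {a, b, c, d, e, f, g, h}, the full vertex set. Edge coverage: each edge of G has both endpoints in at least one bag. Running intersection: for every vertex, the bags containing it form a connected subtree. All three properties hold, so this is a valid tree decomposition of width max|bag| − 1 = 2, and hence tw(G) ≤ 2.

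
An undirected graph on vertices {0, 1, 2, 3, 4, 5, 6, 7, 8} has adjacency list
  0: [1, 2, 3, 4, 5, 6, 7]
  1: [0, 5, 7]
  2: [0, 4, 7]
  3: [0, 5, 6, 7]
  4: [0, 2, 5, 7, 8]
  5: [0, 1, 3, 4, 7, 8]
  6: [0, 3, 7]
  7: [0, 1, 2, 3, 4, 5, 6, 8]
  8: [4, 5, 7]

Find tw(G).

3

A width-3 tree decomposition is:
Bags: B1 = {0, 4, 5, 7}  B2 = {4, 5, 7, 8}  B3 = {0, 1, 5, 7}  B4 = {0, 2, 4, 7}  B5 = {0, 3, 5, 7}  B6 = {0, 3, 6, 7}
Tree: B1–B2, B1–B3, B1–B4, B1–B5, B5–B6
Every bag has size at most 4, so the width is 4 − 1 = 3 and tw(G) ≤ 3. Conversely, {0, 2, 4, 7} is a clique of size 4, and the vertices of any clique must share a bag in every tree decomposition; so some bag has ≥ 4 vertices and tw(G) ≥ 3. Therefore the treewidth is 3.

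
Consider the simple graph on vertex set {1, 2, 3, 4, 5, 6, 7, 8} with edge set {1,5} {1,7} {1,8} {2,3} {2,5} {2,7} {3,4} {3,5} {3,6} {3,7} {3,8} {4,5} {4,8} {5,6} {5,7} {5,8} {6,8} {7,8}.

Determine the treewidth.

A width-3 tree decomposition is:
Bags: B1 = {3, 5, 7, 8}  B2 = {1, 5, 7, 8}  B3 = {3, 4, 5, 8}  B4 = {3, 5, 6, 8}  B5 = {2, 3, 5, 7}
Tree: B1–B2, B1–B3, B1–B4, B1–B5
Each bag holds 4 vertices, so the decomposition has width 3, which upper-bounds the treewidth. On the other hand G contains the 4-clique {1, 5, 7, 8}. A clique must lie in a single bag of any decomposition, so no decomposition can have width below 3. Therefore the treewidth is 3.

3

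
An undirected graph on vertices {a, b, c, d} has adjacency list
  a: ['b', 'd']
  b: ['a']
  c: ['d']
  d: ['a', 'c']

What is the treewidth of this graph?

A width-1 tree decomposition is:
Bags: B1 = {a, d}  B2 = {c, d}  B3 = {a, b}
Tree: B1–B2, B1–B3
Each bag holds 2 vertices, so the decomposition has width 1, which upper-bounds the treewidth. Any graph with an edge has treewidth ≥ 1, and G has the edge d–a. The upper and lower bounds meet at 1, so that is the treewidth.

1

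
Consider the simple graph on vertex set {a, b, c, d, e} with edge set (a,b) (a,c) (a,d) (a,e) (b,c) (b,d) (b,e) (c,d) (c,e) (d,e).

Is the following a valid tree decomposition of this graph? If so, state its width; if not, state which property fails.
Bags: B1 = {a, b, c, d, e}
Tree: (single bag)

Yes; width 4.

Checking the three conditions: (i) the bags cover all of {a, b, c, d, e}; (ii) for each edge, some bag contains both endpoints; (iii) the bags containing any fixed vertex form a subtree. All hold, so the decomposition is valid with width 5 − 1 = 4.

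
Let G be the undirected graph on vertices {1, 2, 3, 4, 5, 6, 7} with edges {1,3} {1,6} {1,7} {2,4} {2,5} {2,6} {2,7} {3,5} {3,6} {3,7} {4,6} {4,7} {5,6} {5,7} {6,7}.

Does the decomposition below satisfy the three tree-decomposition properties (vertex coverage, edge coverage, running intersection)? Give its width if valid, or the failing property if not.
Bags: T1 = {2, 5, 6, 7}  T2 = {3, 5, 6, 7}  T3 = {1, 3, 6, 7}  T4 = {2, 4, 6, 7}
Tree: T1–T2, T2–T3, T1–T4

Vertex coverage: the bags together contain {1, 2, 3, 4, 5, 6, 7}, the full vertex set. Edge coverage: each edge of G has both endpoints in at least one bag. Running intersection: for every vertex, the bags containing it form a connected subtree. All three properties hold, so this is a valid tree decomposition of width max|bag| − 1 = 3, and hence tw(G) ≤ 3.

Yes; width 3.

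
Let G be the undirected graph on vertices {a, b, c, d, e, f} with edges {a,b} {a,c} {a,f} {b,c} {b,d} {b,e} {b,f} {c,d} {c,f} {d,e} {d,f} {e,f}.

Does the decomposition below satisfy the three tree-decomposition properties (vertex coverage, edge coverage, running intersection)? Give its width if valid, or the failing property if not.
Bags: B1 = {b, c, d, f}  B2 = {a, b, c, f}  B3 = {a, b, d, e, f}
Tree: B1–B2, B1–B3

A tree decomposition must satisfy three properties: every vertex lies in some bag; for every edge, both endpoints lie together in some bag; and for every vertex, the bags containing it form a connected subtree. Here bags containing vertex a are not connected in the tree, so the decomposition is invalid.

No — bags containing vertex a are not connected in the tree.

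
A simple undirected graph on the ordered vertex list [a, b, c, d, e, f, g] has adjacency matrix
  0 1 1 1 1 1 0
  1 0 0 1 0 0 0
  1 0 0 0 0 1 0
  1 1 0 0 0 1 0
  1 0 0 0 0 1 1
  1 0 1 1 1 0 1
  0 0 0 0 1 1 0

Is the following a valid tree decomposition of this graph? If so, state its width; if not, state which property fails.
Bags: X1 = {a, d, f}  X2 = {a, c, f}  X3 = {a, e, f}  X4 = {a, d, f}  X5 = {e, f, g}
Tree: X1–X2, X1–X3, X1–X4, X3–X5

A tree decomposition must satisfy three properties: every vertex lies in some bag; for every edge, both endpoints lie together in some bag; and for every vertex, the bags containing it form a connected subtree. Here vertex b appears in no bag, so the decomposition is invalid.

No — vertex b appears in no bag.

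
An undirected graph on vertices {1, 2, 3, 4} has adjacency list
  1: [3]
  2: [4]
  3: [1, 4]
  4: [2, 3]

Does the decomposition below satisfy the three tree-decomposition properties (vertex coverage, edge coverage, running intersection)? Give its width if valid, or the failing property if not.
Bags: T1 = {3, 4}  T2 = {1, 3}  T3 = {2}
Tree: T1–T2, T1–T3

No — edge (4,2) lies in no bag.

A tree decomposition must satisfy three properties: every vertex lies in some bag; for every edge, both endpoints lie together in some bag; and for every vertex, the bags containing it form a connected subtree. Here edge (4,2) lies in no bag, so the decomposition is invalid.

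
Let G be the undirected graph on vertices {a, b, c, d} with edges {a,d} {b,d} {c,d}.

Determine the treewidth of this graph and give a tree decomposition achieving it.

Treewidth 1.
One optimal decomposition is:
Bags: B1 = {a, d}  B2 = {c, d}  B3 = {b, d}
Tree: B1–B2, B2–B3

The largest bag has 2 vertices, giving width 1; this decomposition certifies tw(G) ≤ 1. G has an edge, so its treewidth is at least 1. Hence tw(G) = 1 exactly.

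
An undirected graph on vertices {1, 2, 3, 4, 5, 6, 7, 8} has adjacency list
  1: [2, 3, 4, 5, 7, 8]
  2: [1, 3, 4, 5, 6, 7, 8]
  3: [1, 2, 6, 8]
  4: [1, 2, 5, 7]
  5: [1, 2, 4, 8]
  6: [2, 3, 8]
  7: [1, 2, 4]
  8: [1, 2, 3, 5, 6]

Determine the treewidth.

A width-3 tree decomposition is:
Bags: B1 = {1, 2, 4, 5}  B2 = {1, 2, 5, 8}  B3 = {1, 2, 4, 7}  B4 = {1, 2, 3, 8}  B5 = {2, 3, 6, 8}
Tree: B1–B2, B1–B3, B2–B4, B4–B5
The largest bag has 4 vertices, giving width 3; this decomposition certifies tw(G) ≤ 3. For the lower bound, the 4 vertices {1, 2, 3, 8} are pairwise adjacent, and any tree decomposition puts a clique entirely inside one bag — forcing width ≥ 3. Combining the bounds, tw(G) = 3.

3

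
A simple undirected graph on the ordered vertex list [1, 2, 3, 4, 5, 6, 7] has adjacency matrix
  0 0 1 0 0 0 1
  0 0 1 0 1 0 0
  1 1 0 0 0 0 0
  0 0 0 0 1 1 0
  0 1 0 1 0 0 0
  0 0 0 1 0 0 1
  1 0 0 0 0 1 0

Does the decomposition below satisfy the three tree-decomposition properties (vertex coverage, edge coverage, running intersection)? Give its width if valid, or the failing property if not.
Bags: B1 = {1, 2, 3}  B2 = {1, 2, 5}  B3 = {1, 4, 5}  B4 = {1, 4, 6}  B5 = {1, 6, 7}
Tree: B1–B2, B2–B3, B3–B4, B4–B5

Yes; width 2.

Every vertex of G appears in some bag (union = {1, 2, 3, 4, 5, 6, 7}); every edge is covered by a bag; and for each vertex v the set of bags containing v is connected in the bag tree. The decomposition is therefore valid. The largest bag has 3 vertices, so the width is 2.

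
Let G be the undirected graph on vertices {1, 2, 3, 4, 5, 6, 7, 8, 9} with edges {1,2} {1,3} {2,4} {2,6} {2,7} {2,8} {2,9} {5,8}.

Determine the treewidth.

A width-1 tree decomposition is:
Bags: B1 = {2, 9}  B2 = {1, 2}  B3 = {2, 8}  B4 = {2, 6}  B5 = {5, 8}  B6 = {2, 4}  B7 = {1, 3}  B8 = {2, 7}
Tree: B1–B2, B2–B3, B2–B4, B3–B5, B1–B6, B2–B7, B6–B8
Every bag has size at most 2, so the width is 2 − 1 = 1 and tw(G) ≤ 1. Any graph with an edge has treewidth ≥ 1, and G has the edge 9–2. Therefore the treewidth is 1.

1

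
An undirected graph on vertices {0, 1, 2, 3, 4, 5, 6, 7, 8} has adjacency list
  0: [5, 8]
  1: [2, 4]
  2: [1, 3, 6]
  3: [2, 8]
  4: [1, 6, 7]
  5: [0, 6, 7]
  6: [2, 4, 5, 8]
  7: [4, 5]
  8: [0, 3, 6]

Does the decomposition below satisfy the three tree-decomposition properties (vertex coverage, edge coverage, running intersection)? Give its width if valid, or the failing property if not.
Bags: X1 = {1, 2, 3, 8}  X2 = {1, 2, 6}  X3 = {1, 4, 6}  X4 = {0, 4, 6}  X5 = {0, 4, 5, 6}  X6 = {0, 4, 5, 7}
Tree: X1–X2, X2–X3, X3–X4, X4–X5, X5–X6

No — edge (8,6) lies in no bag.

A tree decomposition must satisfy three properties: every vertex lies in some bag; for every edge, both endpoints lie together in some bag; and for every vertex, the bags containing it form a connected subtree. Here edge (8,6) lies in no bag, so the decomposition is invalid.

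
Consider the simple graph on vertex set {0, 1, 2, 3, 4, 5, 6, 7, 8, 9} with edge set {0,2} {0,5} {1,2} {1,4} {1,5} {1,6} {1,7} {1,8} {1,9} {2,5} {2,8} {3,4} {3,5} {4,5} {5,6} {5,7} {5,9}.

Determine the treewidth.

A width-2 tree decomposition is:
Bags: B1 = {0, 2, 5}  B2 = {1, 2, 5}  B3 = {1, 2, 8}  B4 = {1, 5, 7}  B5 = {1, 4, 5}  B6 = {1, 5, 9}  B7 = {1, 5, 6}  B8 = {3, 4, 5}
Tree: B1–B2, B2–B3, B2–B4, B2–B5, B5–B6, B4–B7, B5–B8
The largest bag has 3 vertices, giving width 2; this decomposition certifies tw(G) ≤ 2. On the other hand G contains the 3-clique {1, 2, 8}. A clique must lie in a single bag of any decomposition, so no decomposition can have width below 2. Hence tw(G) = 2 exactly.

2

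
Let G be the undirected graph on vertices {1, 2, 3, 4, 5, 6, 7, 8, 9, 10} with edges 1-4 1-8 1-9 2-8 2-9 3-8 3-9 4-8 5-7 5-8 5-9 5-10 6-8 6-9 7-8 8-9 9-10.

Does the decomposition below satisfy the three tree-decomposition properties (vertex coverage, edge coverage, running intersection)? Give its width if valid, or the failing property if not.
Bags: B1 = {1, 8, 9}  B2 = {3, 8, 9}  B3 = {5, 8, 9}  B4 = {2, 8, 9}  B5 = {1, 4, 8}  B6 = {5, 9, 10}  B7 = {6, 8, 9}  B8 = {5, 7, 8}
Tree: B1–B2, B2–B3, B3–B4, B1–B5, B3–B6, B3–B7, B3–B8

Checking the three conditions: (i) the bags cover all of {1, 2, 3, 4, 5, 6, 7, 8, 9, 10}; (ii) for each edge, some bag contains both endpoints; (iii) the bags containing any fixed vertex form a subtree. All hold, so the decomposition is valid with width 3 − 1 = 2.

Yes; width 2.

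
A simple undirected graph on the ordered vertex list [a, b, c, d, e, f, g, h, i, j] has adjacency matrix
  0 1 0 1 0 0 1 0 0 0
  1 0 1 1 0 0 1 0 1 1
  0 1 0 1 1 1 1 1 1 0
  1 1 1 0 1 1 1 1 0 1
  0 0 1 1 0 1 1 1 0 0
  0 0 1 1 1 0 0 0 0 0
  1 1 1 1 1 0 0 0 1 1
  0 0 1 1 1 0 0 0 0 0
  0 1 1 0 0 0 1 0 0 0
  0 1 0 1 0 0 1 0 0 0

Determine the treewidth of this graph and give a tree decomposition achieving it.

Each bag holds 4 vertices, so the decomposition has width 3, which upper-bounds the treewidth. On the other hand G contains the 4-clique {c, d, e, g}. A clique must lie in a single bag of any decomposition, so no decomposition can have width below 3. Hence tw(G) = 3 exactly.

Treewidth 3.
One such decomposition:
Bags: B1 = {b, c, d, g}  B2 = {c, d, e, g}  B3 = {c, d, e, f}  B4 = {a, b, d, g}  B5 = {c, d, e, h}  B6 = {b, d, g, j}  B7 = {b, c, g, i}
Tree: B1–B2, B2–B3, B1–B4, B2–B5, B4–B6, B1–B7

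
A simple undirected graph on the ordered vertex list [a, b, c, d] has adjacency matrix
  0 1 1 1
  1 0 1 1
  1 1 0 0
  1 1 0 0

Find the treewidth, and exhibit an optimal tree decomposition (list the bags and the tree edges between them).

Treewidth 2.
One optimal decomposition is:
Bags: B1 = {a, b, d}  B2 = {a, b, c}
Tree: B1–B2

Every bag has size at most 3, so the width is 3 − 1 = 2 and tw(G) ≤ 2. Conversely, {a, b, d} is a clique of size 3, and the vertices of any clique must share a bag in every tree decomposition; so some bag has ≥ 3 vertices and tw(G) ≥ 2. Hence tw(G) = 2 exactly.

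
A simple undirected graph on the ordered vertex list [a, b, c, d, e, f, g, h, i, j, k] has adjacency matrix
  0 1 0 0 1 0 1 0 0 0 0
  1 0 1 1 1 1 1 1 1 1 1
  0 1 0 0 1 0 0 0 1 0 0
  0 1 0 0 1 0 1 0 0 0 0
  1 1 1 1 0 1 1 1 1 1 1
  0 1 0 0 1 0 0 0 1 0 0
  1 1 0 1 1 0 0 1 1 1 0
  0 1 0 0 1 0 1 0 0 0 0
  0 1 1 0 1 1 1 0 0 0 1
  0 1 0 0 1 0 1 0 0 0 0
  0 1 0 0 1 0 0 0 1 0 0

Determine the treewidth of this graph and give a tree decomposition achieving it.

Treewidth 3.
One optimal decomposition is:
Bags: B1 = {b, e, g, i}  B2 = {b, e, f, i}  B3 = {a, b, e, g}  B4 = {b, d, e, g}  B5 = {b, e, g, j}  B6 = {b, c, e, i}  B7 = {b, e, g, h}  B8 = {b, e, i, k}
Tree: B1–B2, B1–B3, B1–B4, B4–B5, B2–B6, B4–B7, B1–B8

Each bag holds 4 vertices, so the decomposition has width 3, which upper-bounds the treewidth. On the other hand G contains the 4-clique {b, d, e, g}. A clique must lie in a single bag of any decomposition, so no decomposition can have width below 3. Hence tw(G) = 3 exactly.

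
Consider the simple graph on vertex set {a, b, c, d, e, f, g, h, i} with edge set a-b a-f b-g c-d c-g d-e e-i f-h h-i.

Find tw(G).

2

A width-2 tree decomposition is:
Bags: B1 = {e, h, i}  B2 = {d, e, h}  B3 = {c, d, h}  B4 = {c, g, h}  B5 = {b, g, h}  B6 = {a, b, h}  B7 = {a, f, h}
Tree: B1–B2, B2–B3, B3–B4, B4–B5, B5–B6, B6–B7
The largest bag has 3 vertices, giving width 2; this decomposition certifies tw(G) ≤ 2. For the lower bound, G contains the cycle h–i–e–d–c–g–b–a–f–h, so G is not a forest; only forests have treewidth ≤ 1, hence tw(G) ≥ 2. Combining the bounds, tw(G) = 2.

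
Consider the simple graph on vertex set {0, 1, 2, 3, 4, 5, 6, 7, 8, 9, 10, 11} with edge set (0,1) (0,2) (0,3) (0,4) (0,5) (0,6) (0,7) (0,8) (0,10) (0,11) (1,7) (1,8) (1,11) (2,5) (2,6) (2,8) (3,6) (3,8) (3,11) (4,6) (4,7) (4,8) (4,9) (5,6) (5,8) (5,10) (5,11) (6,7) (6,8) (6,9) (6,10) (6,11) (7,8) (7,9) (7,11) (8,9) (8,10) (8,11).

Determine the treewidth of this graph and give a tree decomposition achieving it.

Every bag has size at most 5, so the width is 5 − 1 = 4 and tw(G) ≤ 4. Conversely, {0, 1, 7, 8, 11} is a clique of size 5, and the vertices of any clique must share a bag in every tree decomposition; so some bag has ≥ 5 vertices and tw(G) ≥ 4. Hence tw(G) = 4 exactly.

Treewidth 4.
Bags: B1 = {0, 6, 7, 8, 11}  B2 = {0, 4, 6, 7, 8}  B3 = {0, 5, 6, 8, 11}  B4 = {0, 3, 6, 8, 11}  B5 = {0, 2, 5, 6, 8}  B6 = {4, 6, 7, 8, 9}  B7 = {0, 1, 7, 8, 11}  B8 = {0, 5, 6, 8, 10}
Tree: B1–B2, B1–B3, B1–B4, B3–B5, B2–B6, B1–B7, B5–B8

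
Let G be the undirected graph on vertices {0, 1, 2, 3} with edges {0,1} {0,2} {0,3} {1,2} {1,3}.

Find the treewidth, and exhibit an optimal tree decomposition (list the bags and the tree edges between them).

Each bag holds 3 vertices, so the decomposition has width 2, which upper-bounds the treewidth. Conversely, {0, 1, 2} is a clique of size 3, and the vertices of any clique must share a bag in every tree decomposition; so some bag has ≥ 3 vertices and tw(G) ≥ 2. The upper and lower bounds meet at 2, so that is the treewidth.

Treewidth 2.
Bags: B1 = {0, 1, 2}  B2 = {0, 1, 3}
Tree: B1–B2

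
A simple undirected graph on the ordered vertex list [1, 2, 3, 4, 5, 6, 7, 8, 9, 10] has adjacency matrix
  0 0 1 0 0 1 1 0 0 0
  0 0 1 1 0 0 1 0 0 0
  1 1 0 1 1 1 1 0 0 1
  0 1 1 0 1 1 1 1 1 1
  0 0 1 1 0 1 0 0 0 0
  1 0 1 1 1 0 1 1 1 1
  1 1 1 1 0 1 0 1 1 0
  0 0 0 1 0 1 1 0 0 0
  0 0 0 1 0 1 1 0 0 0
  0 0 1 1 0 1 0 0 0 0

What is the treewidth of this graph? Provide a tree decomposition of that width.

Treewidth 3.
One such decomposition:
Bags: B1 = {1, 3, 6, 7}  B2 = {3, 4, 6, 7}  B3 = {4, 6, 7, 9}  B4 = {4, 6, 7, 8}  B5 = {3, 4, 6, 10}  B6 = {2, 3, 4, 7}  B7 = {3, 4, 5, 6}
Tree: B1–B2, B2–B3, B3–B4, B2–B5, B2–B6, B5–B7

The largest bag has 4 vertices, giving width 3; this decomposition certifies tw(G) ≤ 3. On the other hand G contains the 4-clique {1, 3, 6, 7}. A clique must lie in a single bag of any decomposition, so no decomposition can have width below 3. The upper and lower bounds meet at 3, so that is the treewidth.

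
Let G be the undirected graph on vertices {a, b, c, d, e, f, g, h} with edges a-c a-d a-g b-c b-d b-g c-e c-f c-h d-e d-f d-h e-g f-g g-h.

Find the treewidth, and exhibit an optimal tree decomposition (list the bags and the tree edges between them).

The largest bag has 4 vertices, giving width 3; this decomposition certifies tw(G) ≤ 3. For the lower bound: the 4 vertex sets {b,d}, {a,g}, {c}, {f} are disjoint, each induces a connected subgraph, and every pair is joined by at least one edge of G. Contracting each set to a single vertex therefore yields K_{4} as a minor, and since treewidth is minor-monotone, tw(G) ≥ tw(K_{4}) = 3. Therefore the treewidth is 3.

Treewidth 3.
One optimal decomposition is:
Bags: B1 = {b, c, d, g}  B2 = {a, c, d, g}  B3 = {c, d, f, g}  B4 = {c, d, e, g}  B5 = {c, d, g, h}
Tree: B1–B2, B2–B3, B3–B4, B4–B5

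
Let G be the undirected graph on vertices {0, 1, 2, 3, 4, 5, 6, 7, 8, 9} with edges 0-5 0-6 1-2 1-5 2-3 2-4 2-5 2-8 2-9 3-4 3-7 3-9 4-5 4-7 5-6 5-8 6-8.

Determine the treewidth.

2

A width-2 tree decomposition is:
Bags: B1 = {2, 5, 8}  B2 = {2, 4, 5}  B3 = {5, 6, 8}  B4 = {0, 5, 6}  B5 = {2, 3, 4}  B6 = {1, 2, 5}  B7 = {2, 3, 9}  B8 = {3, 4, 7}
Tree: B1–B2, B1–B3, B3–B4, B2–B5, B2–B6, B5–B7, B5–B8
Each bag holds 3 vertices, so the decomposition has width 2, which upper-bounds the treewidth. Conversely, {0, 5, 6} is a clique of size 3, and the vertices of any clique must share a bag in every tree decomposition; so some bag has ≥ 3 vertices and tw(G) ≥ 2. Combining the bounds, tw(G) = 2.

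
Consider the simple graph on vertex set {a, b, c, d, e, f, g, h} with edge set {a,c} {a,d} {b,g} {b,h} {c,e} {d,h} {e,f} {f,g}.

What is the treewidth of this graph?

A width-2 tree decomposition is:
Bags: B1 = {a, c, d}  B2 = {c, d, h}  B3 = {b, c, h}  B4 = {b, c, g}  B5 = {c, f, g}  B6 = {c, e, f}
Tree: B1–B2, B2–B3, B3–B4, B4–B5, B5–B6
Each bag holds 3 vertices, so the decomposition has width 2, which upper-bounds the treewidth. The edges c–a–d–h–b–g–f–e–c form a cycle, so G is not a tree and its treewidth is at least 2. Combining the bounds, tw(G) = 2.

2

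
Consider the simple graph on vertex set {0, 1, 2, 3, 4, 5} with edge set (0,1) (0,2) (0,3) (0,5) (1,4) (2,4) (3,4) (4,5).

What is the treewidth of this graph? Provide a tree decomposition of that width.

Treewidth 2.
Bags: B1 = {0, 4, 5}  B2 = {0, 1, 4}  B3 = {0, 3, 4}  B4 = {0, 2, 4}
Tree: B1–B2, B2–B3, B3–B4

Every bag has size at most 3, so the width is 3 − 1 = 2 and tw(G) ≤ 2. The edges 5–0–1–4–5 form a cycle, so G is not a tree and its treewidth is at least 2. The upper and lower bounds meet at 2, so that is the treewidth.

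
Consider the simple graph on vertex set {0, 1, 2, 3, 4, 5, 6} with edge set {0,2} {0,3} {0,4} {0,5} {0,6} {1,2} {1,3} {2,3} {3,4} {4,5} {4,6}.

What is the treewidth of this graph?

2

A width-2 tree decomposition is:
Bags: B1 = {0, 3, 4}  B2 = {0, 2, 3}  B3 = {1, 2, 3}  B4 = {0, 4, 5}  B5 = {0, 4, 6}
Tree: B1–B2, B2–B3, B1–B4, B1–B5
Every bag has size at most 3, so the width is 3 − 1 = 2 and tw(G) ≤ 2. On the other hand G contains the 3-clique {0, 2, 3}. A clique must lie in a single bag of any decomposition, so no decomposition can have width below 2. The upper and lower bounds meet at 2, so that is the treewidth.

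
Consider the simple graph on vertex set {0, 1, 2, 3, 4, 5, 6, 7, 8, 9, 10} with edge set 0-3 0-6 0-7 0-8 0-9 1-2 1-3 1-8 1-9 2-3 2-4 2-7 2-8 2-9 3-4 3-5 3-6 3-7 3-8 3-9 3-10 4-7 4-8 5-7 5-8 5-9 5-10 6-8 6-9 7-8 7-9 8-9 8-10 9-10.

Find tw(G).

A width-4 tree decomposition is:
Bags: B1 = {2, 3, 7, 8, 9}  B2 = {0, 3, 7, 8, 9}  B3 = {0, 3, 6, 8, 9}  B4 = {3, 5, 7, 8, 9}  B5 = {3, 5, 8, 9, 10}  B6 = {1, 2, 3, 8, 9}  B7 = {2, 3, 4, 7, 8}
Tree: B1–B2, B2–B3, B2–B4, B4–B5, B1–B6, B1–B7
Every bag has size at most 5, so the width is 5 − 1 = 4 and tw(G) ≤ 4. Conversely, {1, 2, 3, 8, 9} is a clique of size 5, and the vertices of any clique must share a bag in every tree decomposition; so some bag has ≥ 5 vertices and tw(G) ≥ 4. Combining the bounds, tw(G) = 4.

4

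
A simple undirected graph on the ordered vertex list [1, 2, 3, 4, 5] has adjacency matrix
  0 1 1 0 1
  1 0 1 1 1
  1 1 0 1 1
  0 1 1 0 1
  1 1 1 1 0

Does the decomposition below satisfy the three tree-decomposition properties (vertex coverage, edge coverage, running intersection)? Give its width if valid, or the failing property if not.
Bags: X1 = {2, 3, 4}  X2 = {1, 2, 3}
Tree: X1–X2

A tree decomposition must satisfy three properties: every vertex lies in some bag; for every edge, both endpoints lie together in some bag; and for every vertex, the bags containing it form a connected subtree. Here vertex 5 appears in no bag, so the decomposition is invalid.

No — vertex 5 appears in no bag.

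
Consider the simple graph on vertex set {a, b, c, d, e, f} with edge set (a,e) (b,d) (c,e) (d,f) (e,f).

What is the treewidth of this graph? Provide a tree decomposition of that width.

Every bag has size at most 2, so the width is 2 − 1 = 1 and tw(G) ≤ 1. Since G has at least one edge (e.g. c–e), it is not an edgeless graph, so tw(G) ≥ 1. Hence tw(G) = 1 exactly.

Treewidth 1.
One such decomposition:
Bags: B1 = {c, e}  B2 = {e, f}  B3 = {d, f}  B4 = {b, d}  B5 = {a, e}
Tree: B1–B2, B2–B3, B3–B4, B2–B5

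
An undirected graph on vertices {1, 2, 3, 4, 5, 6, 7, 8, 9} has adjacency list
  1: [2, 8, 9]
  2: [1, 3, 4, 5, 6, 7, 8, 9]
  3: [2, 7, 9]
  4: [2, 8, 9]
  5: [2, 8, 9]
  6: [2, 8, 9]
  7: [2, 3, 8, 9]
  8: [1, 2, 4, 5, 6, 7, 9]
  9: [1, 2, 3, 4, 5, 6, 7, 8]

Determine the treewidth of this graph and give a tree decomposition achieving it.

The largest bag has 4 vertices, giving width 3; this decomposition certifies tw(G) ≤ 3. On the other hand G contains the 4-clique {1, 2, 8, 9}. A clique must lie in a single bag of any decomposition, so no decomposition can have width below 3. The upper and lower bounds meet at 3, so that is the treewidth.

Treewidth 3.
One optimal decomposition is:
Bags: B1 = {2, 5, 8, 9}  B2 = {2, 6, 8, 9}  B3 = {2, 7, 8, 9}  B4 = {2, 3, 7, 9}  B5 = {2, 4, 8, 9}  B6 = {1, 2, 8, 9}
Tree: B1–B2, B1–B3, B3–B4, B3–B5, B3–B6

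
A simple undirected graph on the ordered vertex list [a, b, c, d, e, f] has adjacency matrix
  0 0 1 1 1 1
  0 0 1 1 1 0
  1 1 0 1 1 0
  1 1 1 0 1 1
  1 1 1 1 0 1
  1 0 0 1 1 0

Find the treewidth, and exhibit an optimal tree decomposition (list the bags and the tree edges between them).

Treewidth 3.
Bags: B1 = {b, c, d, e}  B2 = {a, c, d, e}  B3 = {a, d, e, f}
Tree: B1–B2, B2–B3

The largest bag has 4 vertices, giving width 3; this decomposition certifies tw(G) ≤ 3. For the lower bound, the 4 vertices {a, c, d, e} are pairwise adjacent, and any tree decomposition puts a clique entirely inside one bag — forcing width ≥ 3. The upper and lower bounds meet at 3, so that is the treewidth.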